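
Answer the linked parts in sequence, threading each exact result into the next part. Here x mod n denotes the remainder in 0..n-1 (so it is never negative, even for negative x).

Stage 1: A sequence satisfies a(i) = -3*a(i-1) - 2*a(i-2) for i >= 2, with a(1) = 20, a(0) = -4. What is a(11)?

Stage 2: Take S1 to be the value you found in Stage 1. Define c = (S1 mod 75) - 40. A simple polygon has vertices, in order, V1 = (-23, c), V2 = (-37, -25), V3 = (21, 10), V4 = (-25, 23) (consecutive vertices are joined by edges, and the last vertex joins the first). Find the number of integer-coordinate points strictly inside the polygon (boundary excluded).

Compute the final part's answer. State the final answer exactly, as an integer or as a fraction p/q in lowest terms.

Stage 1: a(2) = -3*(20) - 2*(-4) = -52; iterating: a(2)=-52, a(3)=116, a(4)=-244, a(5)=500, a(6)=-1012, a(7)=2036, a(8)=-4084, a(9)=8180, a(10)=-16372, a(11)=32756; answer 32756
Stage 2: S1 = 32756; c = 16; cross terms: (-23*-25 - -37*16)=1167, (-37*10 - 21*-25)=155, (21*23 - -25*10)=733, (-25*16 - -23*23)=129; twice the area = |2184| = 2184; area = 1092; boundary points = 1 + 1 + 1 + 1 = 4; strictly interior points = area - boundary/2 + 1 = 1091; answer 1091

1091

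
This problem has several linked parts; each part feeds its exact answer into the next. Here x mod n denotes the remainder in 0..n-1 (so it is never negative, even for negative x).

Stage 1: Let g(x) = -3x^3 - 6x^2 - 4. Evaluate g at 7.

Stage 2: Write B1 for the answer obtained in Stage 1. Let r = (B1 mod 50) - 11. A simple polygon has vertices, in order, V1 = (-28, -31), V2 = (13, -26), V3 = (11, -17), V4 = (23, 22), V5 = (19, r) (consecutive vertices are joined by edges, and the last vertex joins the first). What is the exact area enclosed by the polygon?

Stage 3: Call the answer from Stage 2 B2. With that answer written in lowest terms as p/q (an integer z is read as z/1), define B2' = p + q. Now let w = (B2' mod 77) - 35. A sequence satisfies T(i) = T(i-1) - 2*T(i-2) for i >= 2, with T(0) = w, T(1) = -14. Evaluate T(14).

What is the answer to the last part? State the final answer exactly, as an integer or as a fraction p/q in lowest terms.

Stage 1: -3*(7)^3 - 6*(7)^2 - 4 = (-1029) + (-294) + (-4) = -1327; answer -1327
Stage 2: B1 = -1327; r = 12; cross terms: (-28*-26 - 13*-31)=1131, (13*-17 - 11*-26)=65, (11*22 - 23*-17)=633, (23*12 - 19*22)=-142, (19*-31 - -28*12)=-253; twice the area = |1434| = 1434; area = 717; answer 717
Stage 3: B2 = 717; threaded value p + q = 718; w = -10; T(2) = 1*(-14) - 2*(-10) = 6; iterating: T(2)=6, T(3)=34, T(4)=22, T(5)=-46, T(6)=-90, T(7)=2, T(8)=182, T(9)=178, T(10)=-186, T(11)=-542, T(12)=-170, T(13)=914, T(14)=1254; answer 1254

1254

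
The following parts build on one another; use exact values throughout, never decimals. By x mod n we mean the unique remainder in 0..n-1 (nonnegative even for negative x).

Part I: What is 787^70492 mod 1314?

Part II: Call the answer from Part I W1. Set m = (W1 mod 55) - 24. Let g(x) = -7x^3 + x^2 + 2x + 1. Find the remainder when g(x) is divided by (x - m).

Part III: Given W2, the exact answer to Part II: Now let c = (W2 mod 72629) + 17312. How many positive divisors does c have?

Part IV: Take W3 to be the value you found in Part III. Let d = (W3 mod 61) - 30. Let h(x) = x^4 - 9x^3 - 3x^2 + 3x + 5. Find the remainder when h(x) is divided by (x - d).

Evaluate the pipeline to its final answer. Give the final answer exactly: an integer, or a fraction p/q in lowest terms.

Part I: squarings mod 1314: 787^1=787, 787^2=475, 787^4=931, 787^8=835, 787^16=805, 787^32=223, 787^64=1111, 787^128=475, 787^256=931, 787^512=835, 787^1024=805, 787^2048=223, 787^4096=1111, 787^8192=475, 787^16384=931, 787^32768=835, 787^65536=805; 787^70492 = 787^4 * 787^8 * 787^16 * 787^64 * 787^256 * 787^512 * 787^4096 * 787^65536 = 931 (mod 1314); answer 931
Part II: W1 = 931; m = 27; remainder = value at the root: -7*(27)^3 + 1*(27)^2 + 2*(27)^1 + 1 = (-137781) + (729) + (54) + (1) = -136997; answer -136997
Part III: W2 = -136997; c = 25573; 25573 = 107 * 239; number of divisors = (1+1) * (1+1) = 4; answer 4
Part IV: W3 = 4; d = -26; remainder = value at the root: 1*(-26)^4 - 9*(-26)^3 - 3*(-26)^2 + 3*(-26)^1 + 5 = (456976) + (158184) + (-2028) + (-78) + (5) = 613059; answer 613059

613059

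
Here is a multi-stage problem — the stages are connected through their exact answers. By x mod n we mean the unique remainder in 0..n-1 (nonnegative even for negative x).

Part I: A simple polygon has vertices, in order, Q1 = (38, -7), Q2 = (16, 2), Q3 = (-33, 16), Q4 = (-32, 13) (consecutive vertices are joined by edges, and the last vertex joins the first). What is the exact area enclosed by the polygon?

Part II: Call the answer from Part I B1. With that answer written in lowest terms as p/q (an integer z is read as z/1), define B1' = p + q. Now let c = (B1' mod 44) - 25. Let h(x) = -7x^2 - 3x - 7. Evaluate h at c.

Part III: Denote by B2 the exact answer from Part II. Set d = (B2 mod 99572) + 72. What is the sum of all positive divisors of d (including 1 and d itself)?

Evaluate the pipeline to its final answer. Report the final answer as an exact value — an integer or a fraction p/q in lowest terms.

Part I: cross terms: (38*2 - 16*-7)=188, (16*16 - -33*2)=322, (-33*13 - -32*16)=83, (-32*-7 - 38*13)=-270; twice the area = |323| = 323; area = 323/2; answer 323/2
Part II: B1 = 323/2; threaded value p + q = 325; c = -8; -7*(-8)^2 - 3*(-8)^1 - 7 = (-448) + (24) + (-7) = -431; answer -431
Part III: B2 = -431; d = 99213; 99213 = 3 * 33071; sigma = (1 + 3) * (1 + 33071) = 4 * 33072 = 132288; answer 132288

132288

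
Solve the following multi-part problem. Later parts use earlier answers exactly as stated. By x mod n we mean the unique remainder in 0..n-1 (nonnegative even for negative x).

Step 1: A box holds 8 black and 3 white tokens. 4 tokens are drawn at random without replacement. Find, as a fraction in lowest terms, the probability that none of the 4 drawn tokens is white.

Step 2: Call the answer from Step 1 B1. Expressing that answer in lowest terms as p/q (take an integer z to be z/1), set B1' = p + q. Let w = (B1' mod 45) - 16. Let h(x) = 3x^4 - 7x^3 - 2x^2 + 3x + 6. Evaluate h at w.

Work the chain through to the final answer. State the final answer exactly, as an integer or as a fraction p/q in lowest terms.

Step 1: total draws C(11,4) = 330; favorable C(8,4) = 70; P = 7/33; answer 7/33
Step 2: B1 = 7/33; threaded value p + q = 40; w = 24; 3*(24)^4 - 7*(24)^3 - 2*(24)^2 + 3*(24)^1 + 6 = (995328) + (-96768) + (-1152) + (72) + (6) = 897486; answer 897486

897486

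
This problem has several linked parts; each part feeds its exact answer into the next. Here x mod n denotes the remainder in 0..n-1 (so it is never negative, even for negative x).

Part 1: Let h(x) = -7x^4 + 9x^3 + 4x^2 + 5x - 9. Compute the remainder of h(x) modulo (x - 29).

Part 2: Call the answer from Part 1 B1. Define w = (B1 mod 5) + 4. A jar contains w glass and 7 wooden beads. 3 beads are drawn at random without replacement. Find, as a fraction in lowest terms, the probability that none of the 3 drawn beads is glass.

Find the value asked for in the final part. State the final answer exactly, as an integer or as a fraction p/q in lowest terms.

Part 1: remainder = value at the root: -7*(29)^4 + 9*(29)^3 + 4*(29)^2 + 5*(29)^1 - 9 = (-4950967) + (219501) + (3364) + (145) + (-9) = -4727966; answer -4727966
Part 2: B1 = -4727966; w = 8; total draws C(15,3) = 455; favorable C(7,3) = 35; P = 1/13; answer 1/13

1/13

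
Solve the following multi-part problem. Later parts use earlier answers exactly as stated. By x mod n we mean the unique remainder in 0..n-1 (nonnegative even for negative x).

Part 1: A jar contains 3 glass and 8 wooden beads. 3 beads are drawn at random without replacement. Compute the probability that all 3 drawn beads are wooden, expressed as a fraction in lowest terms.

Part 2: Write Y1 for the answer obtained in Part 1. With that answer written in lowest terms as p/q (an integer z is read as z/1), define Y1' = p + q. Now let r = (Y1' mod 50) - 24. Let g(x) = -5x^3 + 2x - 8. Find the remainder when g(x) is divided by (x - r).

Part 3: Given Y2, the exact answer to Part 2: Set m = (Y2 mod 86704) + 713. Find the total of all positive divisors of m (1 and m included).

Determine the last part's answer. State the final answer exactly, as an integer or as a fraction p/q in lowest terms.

1680

Part 1: total draws C(11,3) = 165; favorable C(8,3) = 56; P = 56/165; answer 56/165
Part 2: Y1 = 56/165; threaded value p + q = 221; r = -3; remainder = value at the root: -5*(-3)^3 + 2*(-3)^1 - 8 = (135) + (-6) + (-8) = 121; answer 121
Part 3: Y2 = 121; m = 834; 834 = 2 * 3 * 139; sigma = (1 + 2) * (1 + 3) * (1 + 139) = 3 * 4 * 140 = 1680; answer 1680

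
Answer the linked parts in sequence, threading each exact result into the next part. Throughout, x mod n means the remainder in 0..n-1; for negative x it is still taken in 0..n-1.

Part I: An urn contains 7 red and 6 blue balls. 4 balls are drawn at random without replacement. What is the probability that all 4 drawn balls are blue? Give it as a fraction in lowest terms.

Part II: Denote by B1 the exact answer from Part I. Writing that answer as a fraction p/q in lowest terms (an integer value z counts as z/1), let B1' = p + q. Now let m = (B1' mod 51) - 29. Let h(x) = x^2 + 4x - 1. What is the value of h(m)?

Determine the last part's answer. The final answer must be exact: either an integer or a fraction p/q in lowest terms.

Part I: total draws C(13,4) = 715; favorable C(6,4) = 15; P = 3/143; answer 3/143
Part II: B1 = 3/143; threaded value p + q = 146; m = 15; 1*(15)^2 + 4*(15)^1 - 1 = (225) + (60) + (-1) = 284; answer 284

284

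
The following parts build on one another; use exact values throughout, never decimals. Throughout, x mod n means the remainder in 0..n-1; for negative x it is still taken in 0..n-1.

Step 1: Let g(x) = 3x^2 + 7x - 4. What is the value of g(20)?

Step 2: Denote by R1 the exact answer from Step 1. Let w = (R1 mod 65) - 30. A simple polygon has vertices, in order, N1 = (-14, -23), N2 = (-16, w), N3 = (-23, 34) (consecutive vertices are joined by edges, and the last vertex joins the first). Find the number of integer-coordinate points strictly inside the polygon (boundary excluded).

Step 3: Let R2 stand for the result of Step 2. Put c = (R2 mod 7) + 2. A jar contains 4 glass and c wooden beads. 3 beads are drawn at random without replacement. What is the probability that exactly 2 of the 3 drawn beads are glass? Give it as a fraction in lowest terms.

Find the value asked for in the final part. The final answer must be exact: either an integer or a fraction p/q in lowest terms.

12/55

Step 1: 3*(20)^2 + 7*(20)^1 - 4 = (1200) + (140) + (-4) = 1336; answer 1336
Step 2: R1 = 1336; w = 6; cross terms: (-14*6 - -16*-23)=-452, (-16*34 - -23*6)=-406, (-23*-23 - -14*34)=1005; twice the area = |147| = 147; area = 147/2; boundary points = 1 + 7 + 3 = 11; strictly interior points = area - boundary/2 + 1 = 69; answer 69
Step 3: R2 = 69; c = 8; total draws C(12,3) = 220; favorable C(4,2)*C(8,1) = 48; P = 12/55; answer 12/55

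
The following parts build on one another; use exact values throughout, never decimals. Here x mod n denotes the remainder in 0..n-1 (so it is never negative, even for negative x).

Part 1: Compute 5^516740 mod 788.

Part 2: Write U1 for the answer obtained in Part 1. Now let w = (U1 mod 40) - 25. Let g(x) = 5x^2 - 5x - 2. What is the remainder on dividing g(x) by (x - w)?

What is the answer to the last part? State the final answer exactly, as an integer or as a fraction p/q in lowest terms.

98

Part 1: squarings mod 788: 5^1=5, 5^2=25, 5^4=625, 5^8=565, 5^16=85, 5^32=133, 5^64=353, 5^128=105, 5^256=781, 5^512=49, 5^1024=37, 5^2048=581, 5^4096=297, 5^8192=741, 5^16384=633, 5^32768=385, 5^65536=81, 5^131072=257, 5^262144=645; 5^516740 = 5^4 * 5^128 * 5^512 * 5^8192 * 5^16384 * 5^32768 * 5^65536 * 5^131072 * 5^262144 = 301 (mod 788); answer 301
Part 2: U1 = 301; w = -4; remainder = value at the root: 5*(-4)^2 - 5*(-4)^1 - 2 = (80) + (20) + (-2) = 98; answer 98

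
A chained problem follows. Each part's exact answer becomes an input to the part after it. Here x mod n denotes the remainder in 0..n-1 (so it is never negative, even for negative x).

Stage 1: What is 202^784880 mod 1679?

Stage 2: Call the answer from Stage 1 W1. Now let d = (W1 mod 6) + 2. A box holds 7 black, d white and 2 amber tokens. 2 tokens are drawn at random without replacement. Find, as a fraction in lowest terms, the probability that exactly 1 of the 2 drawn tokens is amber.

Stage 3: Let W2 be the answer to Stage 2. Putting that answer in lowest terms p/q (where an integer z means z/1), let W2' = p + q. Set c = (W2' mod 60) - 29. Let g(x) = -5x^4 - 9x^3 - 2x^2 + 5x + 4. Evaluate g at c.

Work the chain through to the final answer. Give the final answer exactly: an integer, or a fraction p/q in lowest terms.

-473126

Stage 1: squarings mod 1679: 202^1=202, 202^2=508, 202^4=1177, 202^8=154, 202^16=210, 202^32=446, 202^64=794, 202^128=811, 202^256=1232, 202^512=8, 202^1024=64, 202^2048=738, 202^4096=648, 202^8192=154, 202^16384=210, 202^32768=446, 202^65536=794, 202^131072=811, 202^262144=1232, 202^524288=8; 202^784880 = 202^16 * 202^32 * 202^64 * 202^128 * 202^256 * 202^2048 * 202^4096 * 202^8192 * 202^16384 * 202^32768 * 202^65536 * 202^131072 * 202^524288 = 154 (mod 1679); answer 154
Stage 2: W1 = 154; d = 6; total draws C(15,2) = 105; favorable C(2,1)*C(13,1) = 26; P = 26/105; answer 26/105
Stage 3: W2 = 26/105; threaded value p + q = 131; c = -18; -5*(-18)^4 - 9*(-18)^3 - 2*(-18)^2 + 5*(-18)^1 + 4 = (-524880) + (52488) + (-648) + (-90) + (4) = -473126; answer -473126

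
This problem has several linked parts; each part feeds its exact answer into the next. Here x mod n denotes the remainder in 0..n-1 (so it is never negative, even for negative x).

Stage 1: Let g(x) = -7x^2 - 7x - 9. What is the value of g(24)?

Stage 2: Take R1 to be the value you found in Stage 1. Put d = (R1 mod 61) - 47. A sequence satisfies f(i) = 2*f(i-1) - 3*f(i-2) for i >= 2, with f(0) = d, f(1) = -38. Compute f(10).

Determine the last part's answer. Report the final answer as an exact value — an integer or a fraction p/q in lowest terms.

Stage 1: -7*(24)^2 - 7*(24)^1 - 9 = (-4032) + (-168) + (-9) = -4209; answer -4209
Stage 2: R1 = -4209; d = -47; f(2) = 2*(-38) - 3*(-47) = 65; iterating: f(2)=65, f(3)=244, f(4)=293, f(5)=-146, f(6)=-1171, f(7)=-1904, f(8)=-295, f(9)=5122, f(10)=11129; answer 11129

11129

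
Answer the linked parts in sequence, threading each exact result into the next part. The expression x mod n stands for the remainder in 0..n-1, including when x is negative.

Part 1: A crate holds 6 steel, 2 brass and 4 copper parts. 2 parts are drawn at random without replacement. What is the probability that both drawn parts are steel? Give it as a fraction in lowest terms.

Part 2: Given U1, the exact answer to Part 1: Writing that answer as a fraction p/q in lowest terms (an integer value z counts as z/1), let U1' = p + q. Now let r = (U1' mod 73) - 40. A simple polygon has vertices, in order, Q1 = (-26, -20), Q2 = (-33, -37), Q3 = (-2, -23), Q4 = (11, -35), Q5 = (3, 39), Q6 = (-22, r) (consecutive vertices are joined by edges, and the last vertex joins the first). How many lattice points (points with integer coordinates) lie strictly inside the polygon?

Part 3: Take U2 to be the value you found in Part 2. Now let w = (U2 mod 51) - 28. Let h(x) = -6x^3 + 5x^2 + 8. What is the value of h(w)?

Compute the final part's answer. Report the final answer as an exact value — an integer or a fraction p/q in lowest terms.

96883

Part 1: total draws C(12,2) = 66; favorable C(6,2) = 15; P = 5/22; answer 5/22
Part 2: U1 = 5/22; threaded value p + q = 27; r = -13; cross terms: (-26*-37 - -33*-20)=302, (-33*-23 - -2*-37)=685, (-2*-35 - 11*-23)=323, (11*39 - 3*-35)=534, (3*-13 - -22*39)=819, (-22*-20 - -26*-13)=102; twice the area = |2765| = 2765; area = 2765/2; boundary points = 1 + 1 + 1 + 2 + 1 + 1 = 7; strictly interior points = area - boundary/2 + 1 = 1380; answer 1380
Part 3: U2 = 1380; w = -25; -6*(-25)^3 + 5*(-25)^2 + 8 = (93750) + (3125) + (8) = 96883; answer 96883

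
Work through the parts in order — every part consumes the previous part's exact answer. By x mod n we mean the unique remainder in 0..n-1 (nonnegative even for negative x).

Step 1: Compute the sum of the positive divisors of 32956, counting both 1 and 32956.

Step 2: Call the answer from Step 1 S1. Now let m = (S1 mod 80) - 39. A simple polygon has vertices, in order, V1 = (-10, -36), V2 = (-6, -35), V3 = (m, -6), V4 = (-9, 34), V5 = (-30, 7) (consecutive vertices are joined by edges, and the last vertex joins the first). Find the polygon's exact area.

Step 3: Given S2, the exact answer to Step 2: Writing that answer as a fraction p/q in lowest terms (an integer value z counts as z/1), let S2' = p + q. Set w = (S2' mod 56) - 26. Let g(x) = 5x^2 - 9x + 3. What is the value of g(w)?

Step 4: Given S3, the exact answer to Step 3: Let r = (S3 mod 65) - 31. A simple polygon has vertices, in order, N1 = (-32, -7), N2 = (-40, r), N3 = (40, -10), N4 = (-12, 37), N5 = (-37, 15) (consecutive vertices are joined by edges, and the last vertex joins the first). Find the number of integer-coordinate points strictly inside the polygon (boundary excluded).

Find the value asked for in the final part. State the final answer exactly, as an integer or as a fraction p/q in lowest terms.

Step 1: 32956 = 2^2 * 7 * 11 * 107; sigma = (1 + 2 + 4) * (1 + 7) * (1 + 11) * (1 + 107) = 7 * 8 * 12 * 108 = 72576; answer 72576
Step 2: S1 = 72576; m = -23; cross terms: (-10*-35 - -6*-36)=134, (-6*-6 - -23*-35)=-769, (-23*34 - -9*-6)=-836, (-9*7 - -30*34)=957, (-30*-36 - -10*7)=1150; twice the area = |636| = 636; area = 318; answer 318
Step 3: S2 = 318; threaded value p + q = 319; w = 13; 5*(13)^2 - 9*(13)^1 + 3 = (845) + (-117) + (3) = 731; answer 731
Step 4: S3 = 731; r = -15; cross terms: (-32*-15 - -40*-7)=200, (-40*-10 - 40*-15)=1000, (40*37 - -12*-10)=1360, (-12*15 - -37*37)=1189, (-37*-7 - -32*15)=739; twice the area = |4488| = 4488; area = 2244; boundary points = 8 + 5 + 1 + 1 + 1 = 16; strictly interior points = area - boundary/2 + 1 = 2237; answer 2237

2237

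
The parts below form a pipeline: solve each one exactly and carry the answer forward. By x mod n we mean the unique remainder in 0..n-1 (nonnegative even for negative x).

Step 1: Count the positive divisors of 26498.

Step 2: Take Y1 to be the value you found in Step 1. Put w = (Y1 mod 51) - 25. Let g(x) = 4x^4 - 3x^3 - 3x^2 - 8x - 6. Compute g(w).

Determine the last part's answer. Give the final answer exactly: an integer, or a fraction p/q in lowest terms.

Step 1: 26498 = 2 * 13249; number of divisors = (1+1) * (1+1) = 4; answer 4
Step 2: Y1 = 4; w = -21; 4*(-21)^4 - 3*(-21)^3 - 3*(-21)^2 - 8*(-21)^1 - 6 = (777924) + (27783) + (-1323) + (168) + (-6) = 804546; answer 804546

804546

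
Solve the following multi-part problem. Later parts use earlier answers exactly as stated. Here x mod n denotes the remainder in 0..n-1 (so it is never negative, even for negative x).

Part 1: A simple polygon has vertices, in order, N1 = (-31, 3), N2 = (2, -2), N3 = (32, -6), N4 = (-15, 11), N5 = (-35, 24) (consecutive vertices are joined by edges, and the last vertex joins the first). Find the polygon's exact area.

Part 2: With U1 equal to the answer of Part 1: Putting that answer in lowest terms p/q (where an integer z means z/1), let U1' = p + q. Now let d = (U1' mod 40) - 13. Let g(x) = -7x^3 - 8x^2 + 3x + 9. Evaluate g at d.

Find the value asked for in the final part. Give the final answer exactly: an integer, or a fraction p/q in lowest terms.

-114291

Part 1: cross terms: (-31*-2 - 2*3)=56, (2*-6 - 32*-2)=52, (32*11 - -15*-6)=262, (-15*24 - -35*11)=25, (-35*3 - -31*24)=639; twice the area = |1034| = 1034; area = 517; answer 517
Part 2: U1 = 517; threaded value p + q = 518; d = 25; -7*(25)^3 - 8*(25)^2 + 3*(25)^1 + 9 = (-109375) + (-5000) + (75) + (9) = -114291; answer -114291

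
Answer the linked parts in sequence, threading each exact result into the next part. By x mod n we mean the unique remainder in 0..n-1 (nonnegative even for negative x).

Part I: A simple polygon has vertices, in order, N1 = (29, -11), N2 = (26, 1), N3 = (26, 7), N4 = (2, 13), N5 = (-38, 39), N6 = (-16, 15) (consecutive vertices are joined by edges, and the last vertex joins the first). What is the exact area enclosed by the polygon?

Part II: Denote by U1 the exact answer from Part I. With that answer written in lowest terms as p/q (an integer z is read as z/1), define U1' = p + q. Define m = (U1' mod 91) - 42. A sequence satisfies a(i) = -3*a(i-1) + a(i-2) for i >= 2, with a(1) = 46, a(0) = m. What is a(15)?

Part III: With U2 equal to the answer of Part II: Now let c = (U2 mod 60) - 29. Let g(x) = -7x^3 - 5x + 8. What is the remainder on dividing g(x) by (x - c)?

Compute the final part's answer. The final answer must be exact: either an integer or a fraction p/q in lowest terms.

Part I: cross terms: (29*1 - 26*-11)=315, (26*7 - 26*1)=156, (26*13 - 2*7)=324, (2*39 - -38*13)=572, (-38*15 - -16*39)=54, (-16*-11 - 29*15)=-259; twice the area = |1162| = 1162; area = 581; answer 581
Part II: U1 = 581; threaded value p + q = 582; m = -6; a(2) = -3*(46) + 1*(-6) = -144; iterating: a(2)=-144, a(3)=478, a(4)=-1578, a(5)=5212, a(6)=-17214, a(7)=56854, a(8)=-187776, a(9)=620182, a(10)=-2048322, a(11)=6765148, a(12)=-22343766, a(13)=73796446, a(14)=-243733104, a(15)=804995758; answer 804995758
Part III: U2 = 804995758; c = 29; remainder = value at the root: -7*(29)^3 - 5*(29)^1 + 8 = (-170723) + (-145) + (8) = -170860; answer -170860

-170860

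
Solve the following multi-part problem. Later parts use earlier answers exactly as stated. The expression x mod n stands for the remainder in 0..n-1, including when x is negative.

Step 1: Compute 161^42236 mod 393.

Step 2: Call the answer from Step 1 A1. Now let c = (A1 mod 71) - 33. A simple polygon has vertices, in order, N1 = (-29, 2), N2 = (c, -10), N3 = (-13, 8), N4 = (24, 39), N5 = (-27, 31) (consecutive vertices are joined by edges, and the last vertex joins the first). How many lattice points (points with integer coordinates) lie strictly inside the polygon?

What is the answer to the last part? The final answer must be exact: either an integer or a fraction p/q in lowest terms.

Step 1: squarings mod 393: 161^1=161, 161^2=376, 161^4=289, 161^8=205, 161^16=367, 161^32=283, 161^64=310, 161^128=208, 161^256=34, 161^512=370, 161^1024=136, 161^2048=25, 161^4096=232, 161^8192=376, 161^16384=289, 161^32768=205; 161^42236 = 161^4 * 161^8 * 161^16 * 161^32 * 161^64 * 161^128 * 161^1024 * 161^8192 * 161^32768 = 46 (mod 393); answer 46
Step 2: A1 = 46; c = 13; cross terms: (-29*-10 - 13*2)=264, (13*8 - -13*-10)=-26, (-13*39 - 24*8)=-699, (24*31 - -27*39)=1797, (-27*2 - -29*31)=845; twice the area = |2181| = 2181; area = 2181/2; boundary points = 6 + 2 + 1 + 1 + 1 = 11; strictly interior points = area - boundary/2 + 1 = 1086; answer 1086

1086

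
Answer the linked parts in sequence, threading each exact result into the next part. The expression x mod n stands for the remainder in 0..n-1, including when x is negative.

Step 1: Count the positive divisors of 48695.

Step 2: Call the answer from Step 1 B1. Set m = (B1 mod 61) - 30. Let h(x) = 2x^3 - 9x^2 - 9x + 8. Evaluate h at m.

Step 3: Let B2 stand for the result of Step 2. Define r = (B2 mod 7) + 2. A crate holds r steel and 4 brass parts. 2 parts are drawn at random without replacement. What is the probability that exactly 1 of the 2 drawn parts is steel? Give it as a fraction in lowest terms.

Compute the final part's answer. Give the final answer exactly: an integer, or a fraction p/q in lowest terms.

Step 1: 48695 = 5 * 9739; number of divisors = (1+1) * (1+1) = 4; answer 4
Step 2: B1 = 4; m = -26; 2*(-26)^3 - 9*(-26)^2 - 9*(-26)^1 + 8 = (-35152) + (-6084) + (234) + (8) = -40994; answer -40994
Step 3: B2 = -40994; r = 7; total draws C(11,2) = 55; favorable C(7,1)*C(4,1) = 28; P = 28/55; answer 28/55

28/55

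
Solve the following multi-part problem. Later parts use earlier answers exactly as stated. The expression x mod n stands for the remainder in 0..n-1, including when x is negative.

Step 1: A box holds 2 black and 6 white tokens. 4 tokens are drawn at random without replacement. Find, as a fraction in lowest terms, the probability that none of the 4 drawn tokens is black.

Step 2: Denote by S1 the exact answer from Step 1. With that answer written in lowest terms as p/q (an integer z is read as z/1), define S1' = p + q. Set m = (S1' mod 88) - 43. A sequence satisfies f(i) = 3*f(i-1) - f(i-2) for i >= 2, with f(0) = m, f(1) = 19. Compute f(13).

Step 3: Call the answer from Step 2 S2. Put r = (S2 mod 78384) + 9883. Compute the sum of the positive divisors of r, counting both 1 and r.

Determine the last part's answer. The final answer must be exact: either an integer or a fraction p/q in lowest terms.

Step 1: total draws C(8,4) = 70; favorable C(6,4) = 15; P = 3/14; answer 3/14
Step 2: S1 = 3/14; threaded value p + q = 17; m = -26; f(2) = 3*(19) - 1*(-26) = 83; iterating: f(2)=83, f(3)=230, f(4)=607, f(5)=1591, f(6)=4166, f(7)=10907, f(8)=28555, f(9)=74758, f(10)=195719, f(11)=512399, f(12)=1341478, f(13)=3512035; answer 3512035
Step 3: S2 = 3512035; r = 73022; 73022 = 2 * 29 * 1259; sigma = (1 + 2) * (1 + 29) * (1 + 1259) = 3 * 30 * 1260 = 113400; answer 113400

113400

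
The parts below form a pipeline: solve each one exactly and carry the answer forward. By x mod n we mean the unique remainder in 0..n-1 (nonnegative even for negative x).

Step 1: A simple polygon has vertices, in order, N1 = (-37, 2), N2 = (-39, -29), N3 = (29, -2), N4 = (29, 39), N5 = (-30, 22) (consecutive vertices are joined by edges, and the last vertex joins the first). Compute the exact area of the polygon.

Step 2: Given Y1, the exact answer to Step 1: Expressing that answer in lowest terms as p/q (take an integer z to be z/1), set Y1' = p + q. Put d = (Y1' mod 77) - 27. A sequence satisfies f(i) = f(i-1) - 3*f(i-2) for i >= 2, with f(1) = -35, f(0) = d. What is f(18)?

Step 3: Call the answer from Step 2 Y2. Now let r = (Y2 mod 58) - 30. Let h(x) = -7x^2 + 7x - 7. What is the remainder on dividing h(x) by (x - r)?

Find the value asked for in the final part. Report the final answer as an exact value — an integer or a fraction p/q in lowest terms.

Step 1: cross terms: (-37*-29 - -39*2)=1151, (-39*-2 - 29*-29)=919, (29*39 - 29*-2)=1189, (29*22 - -30*39)=1808, (-30*2 - -37*22)=754; twice the area = |5821| = 5821; area = 5821/2; answer 5821/2
Step 2: Y1 = 5821/2; threaded value p + q = 5823; d = 21; f(2) = 1*(-35) - 3*(21) = -98; iterating: f(2)=-98, f(3)=7, f(4)=301, f(5)=280, f(6)=-623, f(7)=-1463, f(8)=406, f(9)=4795, f(10)=3577, f(11)=-10808, f(12)=-21539, f(13)=10885, f(14)=75502, f(15)=42847, f(16)=-183659, f(17)=-312200, f(18)=238777; answer 238777
Step 3: Y2 = 238777; r = 19; remainder = value at the root: -7*(19)^2 + 7*(19)^1 - 7 = (-2527) + (133) + (-7) = -2401; answer -2401

-2401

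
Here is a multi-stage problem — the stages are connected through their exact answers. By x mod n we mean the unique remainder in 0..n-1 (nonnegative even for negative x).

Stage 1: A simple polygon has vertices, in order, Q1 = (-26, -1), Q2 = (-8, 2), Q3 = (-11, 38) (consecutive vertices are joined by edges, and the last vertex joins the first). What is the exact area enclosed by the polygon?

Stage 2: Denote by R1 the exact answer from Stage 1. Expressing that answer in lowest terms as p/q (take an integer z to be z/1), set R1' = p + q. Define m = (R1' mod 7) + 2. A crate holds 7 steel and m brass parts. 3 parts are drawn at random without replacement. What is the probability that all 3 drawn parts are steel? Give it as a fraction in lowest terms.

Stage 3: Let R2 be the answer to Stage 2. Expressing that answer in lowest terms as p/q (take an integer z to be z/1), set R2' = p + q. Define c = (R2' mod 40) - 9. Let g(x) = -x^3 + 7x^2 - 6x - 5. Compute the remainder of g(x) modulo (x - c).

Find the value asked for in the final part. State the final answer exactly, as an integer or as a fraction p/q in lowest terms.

-7397

Stage 1: cross terms: (-26*2 - -8*-1)=-60, (-8*38 - -11*2)=-282, (-11*-1 - -26*38)=999; twice the area = |657| = 657; area = 657/2; answer 657/2
Stage 2: R1 = 657/2; threaded value p + q = 659; m = 3; total draws C(10,3) = 120; favorable C(7,3) = 35; P = 7/24; answer 7/24
Stage 3: R2 = 7/24; threaded value p + q = 31; c = 22; remainder = value at the root: -1*(22)^3 + 7*(22)^2 - 6*(22)^1 - 5 = (-10648) + (3388) + (-132) + (-5) = -7397; answer -7397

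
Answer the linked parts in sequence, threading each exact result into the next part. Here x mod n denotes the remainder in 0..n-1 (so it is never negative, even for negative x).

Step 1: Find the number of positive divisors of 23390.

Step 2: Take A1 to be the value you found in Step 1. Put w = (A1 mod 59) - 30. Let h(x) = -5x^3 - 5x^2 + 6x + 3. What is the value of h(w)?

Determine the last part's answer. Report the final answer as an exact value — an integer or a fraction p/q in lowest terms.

Step 1: 23390 = 2 * 5 * 2339; number of divisors = (1+1) * (1+1) * (1+1) = 8; answer 8
Step 2: A1 = 8; w = -22; -5*(-22)^3 - 5*(-22)^2 + 6*(-22)^1 + 3 = (53240) + (-2420) + (-132) + (3) = 50691; answer 50691

50691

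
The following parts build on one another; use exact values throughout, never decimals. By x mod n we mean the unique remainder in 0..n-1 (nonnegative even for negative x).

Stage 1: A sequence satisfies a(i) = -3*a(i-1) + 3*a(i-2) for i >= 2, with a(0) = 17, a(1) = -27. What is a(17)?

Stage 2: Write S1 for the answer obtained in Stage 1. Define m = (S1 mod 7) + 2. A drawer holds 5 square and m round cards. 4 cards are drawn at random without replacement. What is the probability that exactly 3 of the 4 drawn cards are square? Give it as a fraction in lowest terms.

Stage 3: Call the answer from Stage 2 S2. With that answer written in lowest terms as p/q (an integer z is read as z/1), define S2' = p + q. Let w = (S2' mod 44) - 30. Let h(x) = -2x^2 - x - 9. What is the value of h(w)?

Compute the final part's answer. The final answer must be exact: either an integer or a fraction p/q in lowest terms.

-37

Stage 1: a(2) = -3*(-27) + 3*(17) = 132; iterating: a(2)=132, a(3)=-477, a(4)=1827, a(5)=-6912, a(6)=26217, a(7)=-99387, a(8)=376812, a(9)=-1428597, a(10)=5416227, a(11)=-20534472, a(12)=77852097, a(13)=-295159707, a(14)=1119035412, a(15)=-4242585357, a(16)=16084862307, a(17)=-60982342992; answer -60982342992
Stage 2: S1 = -60982342992; m = 5; total draws C(10,4) = 210; favorable C(5,3)*C(5,1) = 50; P = 5/21; answer 5/21
Stage 3: S2 = 5/21; threaded value p + q = 26; w = -4; -2*(-4)^2 - 1*(-4)^1 - 9 = (-32) + (4) + (-9) = -37; answer -37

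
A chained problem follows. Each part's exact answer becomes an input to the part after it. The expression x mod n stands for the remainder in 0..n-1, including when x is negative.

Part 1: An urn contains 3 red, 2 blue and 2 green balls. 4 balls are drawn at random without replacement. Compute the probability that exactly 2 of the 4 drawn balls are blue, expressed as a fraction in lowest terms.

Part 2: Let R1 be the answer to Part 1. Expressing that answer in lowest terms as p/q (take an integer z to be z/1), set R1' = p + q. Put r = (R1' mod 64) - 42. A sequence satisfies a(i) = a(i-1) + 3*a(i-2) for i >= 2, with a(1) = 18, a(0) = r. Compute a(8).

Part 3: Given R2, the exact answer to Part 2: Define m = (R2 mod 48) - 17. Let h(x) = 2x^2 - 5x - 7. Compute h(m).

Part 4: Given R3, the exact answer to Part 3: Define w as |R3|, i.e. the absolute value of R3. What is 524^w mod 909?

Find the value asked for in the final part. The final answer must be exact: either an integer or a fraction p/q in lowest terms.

Part 1: total draws C(7,4) = 35; favorable C(2,2)*C(5,2) = 10; P = 2/7; answer 2/7
Part 2: R1 = 2/7; threaded value p + q = 9; r = -33; a(2) = 1*(18) + 3*(-33) = -81; iterating: a(2)=-81, a(3)=-27, a(4)=-270, a(5)=-351, a(6)=-1161, a(7)=-2214, a(8)=-5697; answer -5697
Part 3: R2 = -5697; m = -2; 2*(-2)^2 - 5*(-2)^1 - 7 = (8) + (10) + (-7) = 11; answer 11
Part 4: R3 = 11; w = 11; squarings mod 909: 524^1=524, 524^2=58, 524^4=637, 524^8=355; 524^11 = 524^1 * 524^2 * 524^8 = 239 (mod 909); answer 239

239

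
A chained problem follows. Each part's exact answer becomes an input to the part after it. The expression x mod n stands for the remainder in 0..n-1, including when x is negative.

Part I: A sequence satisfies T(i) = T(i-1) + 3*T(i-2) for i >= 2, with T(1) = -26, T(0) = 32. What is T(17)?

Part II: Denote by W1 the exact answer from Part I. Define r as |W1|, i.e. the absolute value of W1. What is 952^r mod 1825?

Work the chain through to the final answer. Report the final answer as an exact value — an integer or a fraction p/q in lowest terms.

1379

Part I: T(2) = 1*(-26) + 3*(32) = 70; iterating: T(2)=70, T(3)=-8, T(4)=202, T(5)=178, T(6)=784, T(7)=1318, T(8)=3670, T(9)=7624, T(10)=18634, T(11)=41506, T(12)=97408, T(13)=221926, T(14)=514150, T(15)=1179928, T(16)=2722378, T(17)=6262162; answer 6262162
Part II: W1 = 6262162; r = 6262162; squarings mod 1825: 952^1=952, 952^2=1104, 952^4=1541, 952^8=356, 952^16=811, 952^32=721, 952^64=1541, 952^128=356, 952^256=811, 952^512=721, 952^1024=1541, 952^2048=356, 952^4096=811, 952^8192=721, 952^16384=1541, 952^32768=356, 952^65536=811, 952^131072=721, 952^262144=1541, 952^524288=356, 952^1048576=811, 952^2097152=721, 952^4194304=1541; 952^6262162 = 952^2 * 952^16 * 952^128 * 952^256 * 952^1024 * 952^2048 * 952^32768 * 952^65536 * 952^131072 * 952^262144 * 952^524288 * 952^1048576 * 952^4194304 = 1379 (mod 1825); answer 1379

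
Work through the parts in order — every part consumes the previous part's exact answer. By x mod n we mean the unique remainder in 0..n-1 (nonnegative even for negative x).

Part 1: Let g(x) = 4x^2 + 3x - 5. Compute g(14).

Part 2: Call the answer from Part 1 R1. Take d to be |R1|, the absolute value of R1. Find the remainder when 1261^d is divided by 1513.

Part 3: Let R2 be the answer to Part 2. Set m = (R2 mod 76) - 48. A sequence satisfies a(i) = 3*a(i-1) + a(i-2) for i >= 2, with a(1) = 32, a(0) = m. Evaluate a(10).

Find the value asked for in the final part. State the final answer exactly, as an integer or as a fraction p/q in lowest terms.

851984

Part 1: 4*(14)^2 + 3*(14)^1 - 5 = (784) + (42) + (-5) = 821; answer 821
Part 2: R1 = 821; d = 821; squarings mod 1513: 1261^1=1261, 1261^2=1471, 1261^4=251, 1261^8=968, 1261^16=477, 1261^32=579, 1261^64=868, 1261^128=1463, 1261^256=987, 1261^512=1310; 1261^821 = 1261^1 * 1261^4 * 1261^16 * 1261^32 * 1261^256 * 1261^512 = 464 (mod 1513); answer 464
Part 3: R2 = 464; m = -40; a(2) = 3*(32) + 1*(-40) = 56; iterating: a(2)=56, a(3)=200, a(4)=656, a(5)=2168, a(6)=7160, a(7)=23648, a(8)=78104, a(9)=257960, a(10)=851984; answer 851984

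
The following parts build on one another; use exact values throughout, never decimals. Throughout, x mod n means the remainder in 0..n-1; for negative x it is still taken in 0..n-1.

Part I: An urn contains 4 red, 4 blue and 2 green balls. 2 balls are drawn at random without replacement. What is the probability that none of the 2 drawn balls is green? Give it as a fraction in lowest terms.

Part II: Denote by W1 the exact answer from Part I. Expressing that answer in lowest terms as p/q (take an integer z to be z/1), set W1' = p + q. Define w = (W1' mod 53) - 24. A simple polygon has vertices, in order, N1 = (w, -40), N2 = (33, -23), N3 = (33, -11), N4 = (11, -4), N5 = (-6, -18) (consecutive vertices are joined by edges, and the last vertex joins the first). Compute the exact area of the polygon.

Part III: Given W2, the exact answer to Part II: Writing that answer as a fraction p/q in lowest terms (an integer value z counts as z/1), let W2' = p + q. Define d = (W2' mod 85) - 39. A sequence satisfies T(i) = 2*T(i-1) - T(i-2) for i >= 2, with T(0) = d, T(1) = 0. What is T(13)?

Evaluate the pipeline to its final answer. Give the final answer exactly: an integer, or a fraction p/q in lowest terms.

-72

Part I: total draws C(10,2) = 45; favorable C(8,2) = 28; P = 28/45; answer 28/45
Part II: W1 = 28/45; threaded value p + q = 73; w = -4; cross terms: (-4*-23 - 33*-40)=1412, (33*-11 - 33*-23)=396, (33*-4 - 11*-11)=-11, (11*-18 - -6*-4)=-222, (-6*-40 - -4*-18)=168; twice the area = |1743| = 1743; area = 1743/2; answer 1743/2
Part III: W2 = 1743/2; threaded value p + q = 1745; d = 6; T(2) = 2*(0) - 1*(6) = -6; iterating: T(2)=-6, T(3)=-12, T(4)=-18, T(5)=-24, T(6)=-30, T(7)=-36, T(8)=-42, T(9)=-48, T(10)=-54, T(11)=-60, T(12)=-66, T(13)=-72; answer -72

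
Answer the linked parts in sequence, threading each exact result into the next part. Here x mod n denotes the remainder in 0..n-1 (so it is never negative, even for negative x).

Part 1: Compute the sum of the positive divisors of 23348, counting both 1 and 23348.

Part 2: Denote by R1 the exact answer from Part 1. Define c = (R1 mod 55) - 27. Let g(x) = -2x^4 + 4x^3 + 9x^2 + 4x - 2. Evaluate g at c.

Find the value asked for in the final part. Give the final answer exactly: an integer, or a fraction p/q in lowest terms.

-183638

Part 1: 23348 = 2^2 * 13 * 449; sigma = (1 + 2 + 4) * (1 + 13) * (1 + 449) = 7 * 14 * 450 = 44100; answer 44100
Part 2: R1 = 44100; c = 18; -2*(18)^4 + 4*(18)^3 + 9*(18)^2 + 4*(18)^1 - 2 = (-209952) + (23328) + (2916) + (72) + (-2) = -183638; answer -183638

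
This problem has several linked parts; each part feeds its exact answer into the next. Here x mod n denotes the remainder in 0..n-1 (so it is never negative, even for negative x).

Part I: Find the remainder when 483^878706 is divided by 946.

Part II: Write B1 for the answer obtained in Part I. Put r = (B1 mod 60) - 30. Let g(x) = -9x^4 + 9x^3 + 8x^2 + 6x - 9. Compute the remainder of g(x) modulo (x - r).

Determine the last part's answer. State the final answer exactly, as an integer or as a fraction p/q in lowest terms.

Part I: squarings mod 946: 483^1=483, 483^2=573, 483^4=67, 483^8=705, 483^16=375, 483^32=617, 483^64=397, 483^128=573, 483^256=67, 483^512=705, 483^1024=375, 483^2048=617, 483^4096=397, 483^8192=573, 483^16384=67, 483^32768=705, 483^65536=375, 483^131072=617, 483^262144=397, 483^524288=573; 483^878706 = 483^2 * 483^16 * 483^32 * 483^64 * 483^2048 * 483^8192 * 483^16384 * 483^65536 * 483^262144 * 483^524288 = 441 (mod 946); answer 441
Part II: B1 = 441; r = -9; remainder = value at the root: -9*(-9)^4 + 9*(-9)^3 + 8*(-9)^2 + 6*(-9)^1 - 9 = (-59049) + (-6561) + (648) + (-54) + (-9) = -65025; answer -65025

-65025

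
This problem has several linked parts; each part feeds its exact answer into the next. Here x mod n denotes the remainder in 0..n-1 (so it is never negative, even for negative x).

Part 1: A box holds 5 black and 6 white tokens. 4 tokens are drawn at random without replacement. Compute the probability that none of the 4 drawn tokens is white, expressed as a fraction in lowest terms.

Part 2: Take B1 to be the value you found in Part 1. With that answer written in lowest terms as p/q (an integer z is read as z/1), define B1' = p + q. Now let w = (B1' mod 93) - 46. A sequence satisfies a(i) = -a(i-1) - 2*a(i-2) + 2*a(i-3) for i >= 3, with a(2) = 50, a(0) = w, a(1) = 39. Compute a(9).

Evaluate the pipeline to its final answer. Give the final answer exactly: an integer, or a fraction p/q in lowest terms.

-2668

Part 1: total draws C(11,4) = 330; favorable C(5,4) = 5; P = 1/66; answer 1/66
Part 2: B1 = 1/66; threaded value p + q = 67; w = 21; a(3) = -1*(50) - 2*(39) + 2*(21) = -86; iterating: a(3)=-86, a(4)=64, a(5)=208, a(6)=-508, a(7)=220, a(8)=1212, a(9)=-2668; answer -2668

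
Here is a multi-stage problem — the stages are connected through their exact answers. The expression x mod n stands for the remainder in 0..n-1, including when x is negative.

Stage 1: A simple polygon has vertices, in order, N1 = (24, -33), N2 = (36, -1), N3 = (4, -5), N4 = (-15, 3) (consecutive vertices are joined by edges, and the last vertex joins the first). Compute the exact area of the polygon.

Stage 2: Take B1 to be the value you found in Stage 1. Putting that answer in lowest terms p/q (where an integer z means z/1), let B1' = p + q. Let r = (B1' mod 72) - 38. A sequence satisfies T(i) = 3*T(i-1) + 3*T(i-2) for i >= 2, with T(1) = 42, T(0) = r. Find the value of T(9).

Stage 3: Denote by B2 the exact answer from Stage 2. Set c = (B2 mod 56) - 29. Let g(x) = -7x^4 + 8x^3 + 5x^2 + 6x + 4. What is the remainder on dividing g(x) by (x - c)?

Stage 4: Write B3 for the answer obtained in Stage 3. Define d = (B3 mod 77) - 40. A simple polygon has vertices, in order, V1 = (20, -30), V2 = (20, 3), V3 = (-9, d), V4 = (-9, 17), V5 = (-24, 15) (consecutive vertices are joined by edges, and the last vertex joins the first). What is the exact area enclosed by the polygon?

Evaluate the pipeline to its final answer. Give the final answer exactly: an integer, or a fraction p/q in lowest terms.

Stage 1: cross terms: (24*-1 - 36*-33)=1164, (36*-5 - 4*-1)=-176, (4*3 - -15*-5)=-63, (-15*-33 - 24*3)=423; twice the area = |1348| = 1348; area = 674; answer 674
Stage 2: B1 = 674; threaded value p + q = 675; r = -11; T(2) = 3*(42) + 3*(-11) = 93; iterating: T(2)=93, T(3)=405, T(4)=1494, T(5)=5697, T(6)=21573, T(7)=81810, T(8)=310149, T(9)=1175877; answer 1175877
Stage 3: B2 = 1175877; c = 16; remainder = value at the root: -7*(16)^4 + 8*(16)^3 + 5*(16)^2 + 6*(16)^1 + 4 = (-458752) + (32768) + (1280) + (96) + (4) = -424604; answer -424604
Stage 4: B3 = -424604; d = 11; cross terms: (20*3 - 20*-30)=660, (20*11 - -9*3)=247, (-9*17 - -9*11)=-54, (-9*15 - -24*17)=273, (-24*-30 - 20*15)=420; twice the area = |1546| = 1546; area = 773; answer 773

773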